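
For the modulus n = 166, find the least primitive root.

φ(166) = φ(2)·φ(83) = 1·82 = 82 = 2 · 41.
Test candidates g = 2, 3, … against the prime factors q ∈ {2, 41} of φ(166): g is a generator iff g^(82/q) ≢ 1 for every such q.
g = 2: gcd(2, 166) = 2 > 1, not a unit — skip.
g = 3: 3^41 ≡ 1 — hits 1, so not a primitive root.
g = 4: gcd(4, 166) = 2 > 1, not a unit — skip.
g = 5: 5^41 ≡ 165; 5^2 ≡ 25 — none is 1, so 5 is a primitive root.
The smallest primitive root modulo 166 is 5.

5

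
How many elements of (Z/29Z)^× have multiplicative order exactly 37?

φ(29) = 29 − 1 = 28 = 2^2 · 7.
In a cyclic group of order 28, there are φ(d) elements of order d for each divisor d of 28, and zero for non-divisors.
Here 28 is not a multiple of 37, so there are no elements of order 37.

0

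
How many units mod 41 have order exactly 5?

4

φ(41) = 41 − 1 = 40 = 2^3 · 5.
(Z/41Z)^× is cyclic (|G| = 40); a cyclic group of order m has exactly φ(d) elements of each order d | m, and none otherwise.
5 | 40, and φ(5) = 5 − 1 = 4.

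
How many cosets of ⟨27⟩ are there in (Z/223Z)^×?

Since 27 ∈ (Z/223Z)^×, its order divides φ(223) = 223 − 1 = 222 = 2 · 3 · 37.
Divisors of 222: 1, 2, 3, 6, 37, 74, 111, 222.
Test each divisor d:
27^1 ≡ 27 (mod 223)
27^2 ≡ 60 (mod 223)
27^3 ≡ 59 (mod 223)
27^6 ≡ 136 (mod 223)
27^37 ≡ 222 (mod 223)
27^74 ≡ 1 (mod 223) ✓
So ord_223(27) = 74, hence |⟨27⟩| = 74.
[(Z/223Z)^× : ⟨27⟩] = 222/74 = 3.

3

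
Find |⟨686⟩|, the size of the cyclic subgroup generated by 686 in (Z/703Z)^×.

ord(686) | φ(703) = φ(19·37) = (19−1)·(37−1) = 18·36 = 648 = 2^3 · 3^4.
Divisors of 648: 1, 2, 3, 4, 6, 8, 9, 12, 18, 24, 27, 36, 54, 72, 81, 108, 162, 216, 324, 648.
Test each divisor d:
686^1 ≡ 686 (mod 703)
686^2 ≡ 289 (mod 703)
686^3 ≡ 8 (mod 703)
686^4 ≡ 567 (mod 703)
686^6 ≡ 64 (mod 703)
686^8 ≡ 218 (mod 703)
686^9 ≡ 512 (mod 703)
686^12 ≡ 581 (mod 703)
686^18 ≡ 628 (mod 703)
686^24 ≡ 121 (mod 703)
686^27 ≡ 265 (mod 703)
686^36 ≡ 1 (mod 703) ✓
Therefore the multiplicative order of 686 modulo 703 is 36.

36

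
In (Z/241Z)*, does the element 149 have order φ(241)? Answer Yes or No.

Yes

φ(241) = 241 − 1 = 240 = 2^4 · 3 · 5.
Test 149^(240/q) mod 241 for each prime factor q of 240:
149^120 ≡ 240 (mod 241)  [q = 2: ≢ 1 ✓]
149^80 ≡ 225 (mod 241)  [q = 3: ≢ 1 ✓]
149^48 ≡ 87 (mod 241)  [q = 5: ≢ 1 ✓]
Every test exponent gives a nontrivial residue, hence 149 generates the full group.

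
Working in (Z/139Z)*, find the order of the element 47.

69

Since 47 ∈ (Z/139Z)^×, its order divides φ(139) = 139 − 1 = 138 = 2 · 3 · 23.
Divisors of 138: 1, 2, 3, 6, 23, 46, 69, 138.
Test each divisor d:
47^1 ≡ 47 (mod 139)
47^2 ≡ 124 (mod 139)
47^3 ≡ 129 (mod 139)
47^6 ≡ 100 (mod 139)
47^23 ≡ 96 (mod 139)
47^46 ≡ 42 (mod 139)
47^69 ≡ 1 (mod 139) ✓
Therefore the multiplicative order of 47 modulo 139 is 69.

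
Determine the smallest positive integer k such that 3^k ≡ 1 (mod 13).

The order of 3 must divide φ(13) = 13 − 1 = 12 = 2^2 · 3.
Divisors of 12: 1, 2, 3, 4, 6, 12.
Compute 3^d (mod 13) for the divisors d until we hit 1:
3^1 ≡ 3
3^2 ≡ 9
3^3 ≡ 1
Therefore the multiplicative order of 3 modulo 13 is 3.

3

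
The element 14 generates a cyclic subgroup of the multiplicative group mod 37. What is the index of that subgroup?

3

The order of 14 must divide φ(37) = 37 − 1 = 36 = 2^2 · 3^2.
Divisors of 36: 1, 2, 3, 4, 6, 9, 12, 18, 36.
Evaluate successive powers at the divisors of 36:
14^1 ≡ 14
14^2 ≡ 11
14^3 ≡ 6
14^4 ≡ 10
14^6 ≡ 36
14^9 ≡ 31
14^12 ≡ 1
So ord_37(14) = 12, hence |⟨14⟩| = 12.
The index is φ(37) / ord(14) = 36 / 12 = 3.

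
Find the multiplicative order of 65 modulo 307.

153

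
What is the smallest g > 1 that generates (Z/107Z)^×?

2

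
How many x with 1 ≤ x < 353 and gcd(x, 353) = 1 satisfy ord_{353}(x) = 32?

16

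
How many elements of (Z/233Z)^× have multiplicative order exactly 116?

56

φ(233) = 233 − 1 = 232 = 2^3 · 29.
(Z/233Z)^× is cyclic (|G| = 232); a cyclic group of order m has exactly φ(d) elements of each order d | m, and none otherwise.
116 = 2^2 · 29 divides 232, and φ(116) = 56.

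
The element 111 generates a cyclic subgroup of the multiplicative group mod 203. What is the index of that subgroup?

12

The order of 111 must divide φ(203) = φ(7·29) = (7−1)·(29−1) = 6·28 = 168 = 2^3 · 3 · 7.
Divisors of 168: 1, 2, 3, 4, 6, 7, 8, 12, 14, 21, 24, 28, 42, 56, 84, 168.
Evaluate successive powers at the divisors of 168:
111^1 ≡ 111 (mod 203)
111^2 ≡ 141 (mod 203)
111^3 ≡ 20 (mod 203)
111^4 ≡ 190 (mod 203)
111^6 ≡ 197 (mod 203)
111^7 ≡ 146 (mod 203)
111^8 ≡ 169 (mod 203)
111^12 ≡ 36 (mod 203)
111^14 ≡ 1 (mod 203) ✓
The order of 111 is 14, so the subgroup it generates has 14 elements.
[(Z/203Z)^× : ⟨111⟩] = 168/14 = 12.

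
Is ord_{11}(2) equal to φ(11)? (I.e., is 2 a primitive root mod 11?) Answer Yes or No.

φ(11) = 11 − 1 = 10 = 2 · 5.
An element g generates (Z/11Z)^× iff g^(10/q) ≢ 1 (mod 11) for each prime q ∈ {2, 5}.
2^5 ≡ 10 (mod 11)  [q = 2: ≢ 1 ✓]
2^2 ≡ 4 (mod 11)  [q = 5: ≢ 1 ✓]
Every test exponent gives a nontrivial residue, hence 2 generates the full group.

Yes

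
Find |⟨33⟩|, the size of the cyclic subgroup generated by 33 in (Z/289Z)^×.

By Lagrange's theorem, ord_289(33) divides φ(289) = φ(17^2) = 17·(17−1) = 272 = 2^4 · 17.
Divisors of 272: 1, 2, 4, 8, 16, 17, 34, 68, 136, 272.
Compute 33^d (mod 289) for the divisors d until we hit 1:
33^1 ≡ 33
33^2 ≡ 222
33^4 ≡ 154
33^8 ≡ 18
33^16 ≡ 35
33^17 ≡ 288
33^34 ≡ 1
So ord_289(33) = 34.

34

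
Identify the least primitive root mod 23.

5

φ(23) = 23 − 1 = 22 = 2 · 11.
Test candidates g = 2, 3, … against the prime factors q ∈ {2, 11} of φ(23): g is a generator iff g^(22/q) ≢ 1 for every such q.
g = 2: 2^11 ≡ 1 — hits 1, so not a primitive root.
g = 3: 3^11 ≡ 1 — hits 1, so not a primitive root.
g = 4: 4^11 ≡ 1 — hits 1, so not a primitive root.
g = 5: 5^11 ≡ 22; 5^2 ≡ 2 — none is 1, so 5 is a primitive root.
Hence the least primitive root of 23 is 5.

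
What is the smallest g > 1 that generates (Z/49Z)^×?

φ(49) = φ(7^2) = 7·(7−1) = 42 = 2 · 3 · 7.
g is a primitive root iff g^(42/q) ≢ 1 (mod 49) for each prime q ∈ {2, 3, 7}.
g = 2: 2^21 ≡ 1 — hits 1, so not a primitive root.
g = 3: 3^21 ≡ 48; 3^14 ≡ 30; 3^6 ≡ 43 — none is 1, so 3 is a primitive root.
So 3 is the smallest generator of (Z/49Z)^×.

3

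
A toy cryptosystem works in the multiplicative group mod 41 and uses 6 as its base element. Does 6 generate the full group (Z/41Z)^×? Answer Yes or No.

Yes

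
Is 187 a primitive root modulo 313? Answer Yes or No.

φ(313) = 313 − 1 = 312 = 2^3 · 3 · 13.
It suffices to check that the order of 187 is not a proper divisor of 312: compute 187^(312/q) for q ∈ {2, 3, 13}.
187^156 ≡ 312 (mod 313)  [q = 2: ≢ 1 ✓]
187^104 ≡ 98 (mod 313)  [q = 3: ≢ 1 ✓]
187^24 ≡ 280 (mod 313)  [q = 13: ≢ 1 ✓]
All checks pass, so 187 has order 312 and is a primitive root modulo 313.

Yes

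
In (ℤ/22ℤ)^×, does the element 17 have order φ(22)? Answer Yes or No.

φ(22) = φ(2)·φ(11) = 1·10 = 10 = 2 · 5.
17 is a primitive root mod 22 iff 17^(φ(22)/q) ≢ 1 for every prime q | φ(22), i.e. q ∈ {2, 5}.
17^5 ≡ 21 (mod 22)  [q = 2: ≢ 1 ✓]
17^2 ≡ 3 (mod 22)  [q = 5: ≢ 1 ✓]
None equal 1, so ord_22(17) = 10: 17 is a primitive root.

Yes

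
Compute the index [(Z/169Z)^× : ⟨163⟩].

The order of 163 must divide φ(169) = φ(13^2) = 13·(13−1) = 156 = 2^2 · 3 · 13.
Divisors of 156: 1, 2, 3, 4, 6, 12, 13, 26, 39, 52, 78, 156.
Compute 163^d (mod 169) for the divisors d until we hit 1:
163^1 ≡ 163 (mod 169)
163^2 ≡ 36 (mod 169)
163^3 ≡ 122 (mod 169)
163^4 ≡ 113 (mod 169)
163^6 ≡ 12 (mod 169)
163^12 ≡ 144 (mod 169)
163^13 ≡ 150 (mod 169)
163^26 ≡ 23 (mod 169)
163^39 ≡ 70 (mod 169)
163^52 ≡ 22 (mod 169)
163^78 ≡ 168 (mod 169)
163^156 ≡ 1 (mod 169) ✓
Thus |⟨163⟩| = ord(163) = 156.
[(Z/169Z)^× : ⟨163⟩] = 156/156 = 1.

1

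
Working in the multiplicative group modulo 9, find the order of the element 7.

3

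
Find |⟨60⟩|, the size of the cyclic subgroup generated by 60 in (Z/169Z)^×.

52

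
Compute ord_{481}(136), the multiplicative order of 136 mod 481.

The order of 136 must divide φ(481) = φ(13·37) = (13−1)·(37−1) = 12·36 = 432 = 2^4 · 3^3.
Divisors of 432: 1, 2, 3, 4, 6, 8, 9, 12, 16, 18, 24, 27, 36, 48, 54, 72, 108, 144, 216, 432.
Test each divisor d:
136^1 ≡ 136 (mod 481)
136^2 ≡ 218 (mod 481)
136^3 ≡ 307 (mod 481)
136^4 ≡ 386 (mod 481)
136^6 ≡ 454 (mod 481)
136^8 ≡ 367 (mod 481)
136^9 ≡ 369 (mod 481)
136^12 ≡ 248 (mod 481)
136^16 ≡ 9 (mod 481)
136^18 ≡ 38 (mod 481)
136^24 ≡ 417 (mod 481)
136^27 ≡ 73 (mod 481)
136^36 ≡ 1 (mod 481) ✓
So ord_481(136) = 36.

36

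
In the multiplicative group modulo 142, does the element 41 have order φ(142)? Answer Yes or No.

φ(142) = φ(2)·φ(71) = 1·70 = 70 = 2 · 5 · 7.
An element g generates (Z/142Z)^× iff g^(70/q) ≢ 1 (mod 142) for each prime q ∈ {2, 5, 7}.
41^35 ≡ 141 (mod 142)  [q = 2: ≢ 1 ✓]
41^14 ≡ 1 (mod 142)  [q = 5: ≡ 1 ✗]
41^10 ≡ 91 (mod 142)  [q = 7: ≢ 1 ✓]
41^14 ≡ 1 shows ord(41) | 14, strictly less than φ(142); not a primitive root.

No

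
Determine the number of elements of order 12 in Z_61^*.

4

φ(61) = 61 − 1 = 60 = 2^2 · 3 · 5.
In a cyclic group of order 60, there are φ(d) elements of order d for each divisor d of 60, and zero for non-divisors.
12 = 2^2 · 3 divides 60, and φ(12) = 4.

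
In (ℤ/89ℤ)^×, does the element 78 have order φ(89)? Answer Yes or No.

φ(89) = 89 − 1 = 88 = 2^3 · 11.
Test 78^(88/q) mod 89 for each prime factor q of 88:
78^44 ≡ 1 (mod 89)  [q = 2: ≡ 1 ✗]
78^8 ≡ 67 (mod 89)  [q = 11: ≢ 1 ✓]
Since 78^44 ≡ 1, the order of 78 divides 44 < 88, so 78 is not a primitive root.

No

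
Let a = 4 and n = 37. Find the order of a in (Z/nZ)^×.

By Lagrange's theorem, ord_37(4) divides φ(37) = 37 − 1 = 36 = 2^2 · 3^2.
Divisors of 36: 1, 2, 3, 4, 6, 9, 12, 18, 36.
Compute 4^d (mod 37) for the divisors d until we hit 1:
4^1 ≡ 4 (mod 37)
4^2 ≡ 16 (mod 37)
4^3 ≡ 27 (mod 37)
4^4 ≡ 34 (mod 37)
4^6 ≡ 26 (mod 37)
4^9 ≡ 36 (mod 37)
4^12 ≡ 10 (mod 37)
4^18 ≡ 1 (mod 37) ✓
Hence ord(4) = 18.

18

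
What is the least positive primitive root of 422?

φ(422) = φ(2)·φ(211) = 1·210 = 210 = 2 · 3 · 5 · 7.
Test candidates g = 2, 3, … against the prime factors q ∈ {2, 3, 5, 7} of φ(422): g is a generator iff g^(210/q) ≢ 1 for every such q.
g = 2: gcd(2, 422) = 2 > 1, not a unit — skip.
g = 3: 3^105 ≡ 421; 3^70 ≡ 407; 3^42 ≡ 399; 3^30 ≡ 171 — none is 1, so 3 is a primitive root.
Hence the least primitive root of 422 is 3.

3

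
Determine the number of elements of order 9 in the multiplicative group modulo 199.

6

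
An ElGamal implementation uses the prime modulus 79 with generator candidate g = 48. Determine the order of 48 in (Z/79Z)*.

Since 48 ∈ (Z/79Z)^×, its order divides φ(79) = 79 − 1 = 78 = 2 · 3 · 13.
Divisors of 78: 1, 2, 3, 6, 13, 26, 39, 78.
Test each divisor d:
48^1 ≡ 48 (mod 79)
48^2 ≡ 13 (mod 79)
48^3 ≡ 71 (mod 79)
48^6 ≡ 64 (mod 79)
48^13 ≡ 56 (mod 79)
48^26 ≡ 55 (mod 79)
48^39 ≡ 78 (mod 79)
48^78 ≡ 1 (mod 79) ✓
The smallest such exponent is 78, so the order of 48 is 78.

78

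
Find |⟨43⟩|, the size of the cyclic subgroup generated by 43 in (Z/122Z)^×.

60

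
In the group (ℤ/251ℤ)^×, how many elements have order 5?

φ(251) = 251 − 1 = 250 = 2 · 5^3.
In a cyclic group of order 250, there are φ(d) elements of order d for each divisor d of 250, and zero for non-divisors.
5 | 250, and φ(5) = 5 − 1 = 4.

4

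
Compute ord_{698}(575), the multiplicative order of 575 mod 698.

3

The order of 575 must divide φ(698) = φ(2)·φ(349) = 1·348 = 348 = 2^2 · 3 · 29.
Divisors of 348: 1, 2, 3, 4, 6, 12, 29, 58, 87, 116, 174, 348.
Check 575^d mod 698 for each divisor in increasing order:
575^1 ≡ 575 (mod 698)
575^2 ≡ 471 (mod 698)
575^3 ≡ 1 (mod 698) ✓
Therefore the multiplicative order of 575 modulo 698 is 3.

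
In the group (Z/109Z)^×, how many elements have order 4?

φ(109) = 109 − 1 = 108 = 2^2 · 3^3.
In a cyclic group of order 108, there are φ(d) elements of order d for each divisor d of 108, and zero for non-divisors.
4 = 2^2 divides 108, and φ(4) = 2.

2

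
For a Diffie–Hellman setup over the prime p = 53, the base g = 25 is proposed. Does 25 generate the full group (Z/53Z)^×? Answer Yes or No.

φ(53) = 53 − 1 = 52 = 2^2 · 13.
Test 25^(52/q) mod 53 for each prime factor q of 52:
25^26 ≡ 1 (mod 53)  [q = 2: ≡ 1 ✗]
25^4 ≡ 15 (mod 53)  [q = 13: ≢ 1 ✓]
25^26 ≡ 1 shows ord(25) | 26, strictly less than φ(53); not a primitive root.

No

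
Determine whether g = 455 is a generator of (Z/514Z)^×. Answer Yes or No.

φ(514) = φ(2)·φ(257) = 1·256 = 256 = 2^8.
455 is a primitive root mod 514 iff 455^(φ(514)/q) ≢ 1 for every prime q | φ(514), i.e. q ∈ {2}.
455^128 ≡ 1 (mod 514)  [q = 2: ≡ 1 ✗]
Since 455^128 ≡ 1, the order of 455 divides 128 < 256, so 455 is not a primitive root.

No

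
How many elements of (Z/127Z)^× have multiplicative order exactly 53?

0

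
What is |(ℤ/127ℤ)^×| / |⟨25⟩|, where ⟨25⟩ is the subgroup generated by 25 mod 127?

By Lagrange's theorem, ord_127(25) divides φ(127) = 127 − 1 = 126 = 2 · 3^2 · 7.
Divisors of 126: 1, 2, 3, 6, 7, 9, 14, 18, 21, 42, 63, 126.
Evaluate successive powers at the divisors of 126:
25^1 ≡ 25 (mod 127)
25^2 ≡ 117 (mod 127)
25^3 ≡ 4 (mod 127)
25^6 ≡ 16 (mod 127)
25^7 ≡ 19 (mod 127)
25^9 ≡ 64 (mod 127)
25^14 ≡ 107 (mod 127)
25^18 ≡ 32 (mod 127)
25^21 ≡ 1 (mod 127) ✓
So ord_127(25) = 21, hence |⟨25⟩| = 21.
Index = |(Z/127Z)^×| / |⟨25⟩| = 126 / 21 = 6.

6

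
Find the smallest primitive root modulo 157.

φ(157) = 157 − 1 = 156 = 2^2 · 3 · 13.
Test candidates g = 2, 3, … against the prime factors q ∈ {2, 3, 13} of φ(157): g is a generator iff g^(156/q) ≢ 1 for every such q.
g = 2: 2^78 ≡ 156; 2^52 ≡ 1 — hits 1, so not a primitive root.
g = 3: 3^78 ≡ 1 — hits 1, so not a primitive root.
g = 4: 4^78 ≡ 1 — hits 1, so not a primitive root.
g = 5: 5^78 ≡ 156; 5^52 ≡ 12; 5^12 ≡ 130 — none is 1, so 5 is a primitive root.
So 5 is the smallest generator of (Z/157Z)^×.

5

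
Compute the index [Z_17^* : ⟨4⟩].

The order of 4 must divide φ(17) = 17 − 1 = 16 = 2^4.
Divisors of 16: 1, 2, 4, 8, 16.
Check 4^d mod 17 for each divisor in increasing order:
4^1 ≡ 4
4^2 ≡ 16
4^4 ≡ 1
So ord_17(4) = 4, hence |⟨4⟩| = 4.
Index = |(Z/17Z)^×| / |⟨4⟩| = 16 / 4 = 4.

4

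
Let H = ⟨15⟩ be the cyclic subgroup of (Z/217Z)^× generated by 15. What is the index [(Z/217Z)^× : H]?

18

The order of 15 must divide φ(217) = φ(7·31) = (7−1)·(31−1) = 6·30 = 180 = 2^2 · 3^2 · 5.
Divisors of 180: 1, 2, 3, 4, 5, 6, 9, 10, 12, 15, 18, 20, 30, 36, 45, 60, 90, 180.
Test each divisor d:
15^1 ≡ 15 (mod 217)
15^2 ≡ 8 (mod 217)
15^3 ≡ 120 (mod 217)
15^4 ≡ 64 (mod 217)
15^5 ≡ 92 (mod 217)
15^6 ≡ 78 (mod 217)
15^9 ≡ 29 (mod 217)
15^10 ≡ 1 (mod 217) ✓
So ord_217(15) = 10, hence |⟨15⟩| = 10.
The index is φ(217) / ord(15) = 180 / 10 = 18.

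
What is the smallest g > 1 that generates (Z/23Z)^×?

φ(23) = 23 − 1 = 22 = 2 · 11.
Test candidates g = 2, 3, … against the prime factors q ∈ {2, 11} of φ(23): g is a generator iff g^(22/q) ≢ 1 for every such q.
g = 2: 2^11 ≡ 1 — hits 1, so not a primitive root.
g = 3: 3^11 ≡ 1 — hits 1, so not a primitive root.
g = 4: 4^11 ≡ 1 — hits 1, so not a primitive root.
g = 5: 5^11 ≡ 22; 5^2 ≡ 2 — none is 1, so 5 is a primitive root.
So 5 is the smallest generator of (Z/23Z)^×.

5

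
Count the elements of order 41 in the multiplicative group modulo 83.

40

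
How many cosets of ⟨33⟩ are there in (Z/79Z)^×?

3

Since 33 ∈ (Z/79Z)^×, its order divides φ(79) = 79 − 1 = 78 = 2 · 3 · 13.
Divisors of 78: 1, 2, 3, 6, 13, 26, 39, 78.
Evaluate successive powers at the divisors of 78:
33^1 ≡ 33 (mod 79)
33^2 ≡ 62 (mod 79)
33^3 ≡ 71 (mod 79)
33^6 ≡ 64 (mod 79)
33^13 ≡ 78 (mod 79)
33^26 ≡ 1 (mod 79) ✓
Thus |⟨33⟩| = ord(33) = 26.
Index = |(Z/79Z)^×| / |⟨33⟩| = 78 / 26 = 3.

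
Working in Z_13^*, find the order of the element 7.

12

ord(7) | φ(13) = 13 − 1 = 12 = 2^2 · 3.
Divisors of 12: 1, 2, 3, 4, 6, 12.
Check 7^d mod 13 for each divisor in increasing order:
7^1 ≡ 7
7^2 ≡ 10
7^3 ≡ 5
7^4 ≡ 9
7^6 ≡ 12
7^12 ≡ 1
So ord_13(7) = 12.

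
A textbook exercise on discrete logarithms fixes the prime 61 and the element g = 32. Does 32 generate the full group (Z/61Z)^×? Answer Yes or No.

No

φ(61) = 61 − 1 = 60 = 2^2 · 3 · 5.
32 is a primitive root mod 61 iff 32^(φ(61)/q) ≢ 1 for every prime q | φ(61), i.e. q ∈ {2, 3, 5}.
32^30 ≡ 60 (mod 61)  [q = 2: ≢ 1 ✓]
32^20 ≡ 13 (mod 61)  [q = 3: ≢ 1 ✓]
32^12 ≡ 1 (mod 61)  [q = 5: ≡ 1 ✗]
The check at q = 5 fails, so 32 generates a proper subgroup.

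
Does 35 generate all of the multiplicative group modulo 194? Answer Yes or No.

No

φ(194) = φ(2)·φ(97) = 1·96 = 96 = 2^5 · 3.
It suffices to check that the order of 35 is not a proper divisor of 96: compute 35^(96/q) for q ∈ {2, 3}.
35^48 ≡ 1 (mod 194)  [q = 2: ≡ 1 ✗]
35^32 ≡ 61 (mod 194)  [q = 3: ≢ 1 ✓]
Since 35^48 ≡ 1, the order of 35 divides 48 < 96, so 35 is not a primitive root.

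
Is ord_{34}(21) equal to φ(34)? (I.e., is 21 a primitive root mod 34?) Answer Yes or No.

φ(34) = φ(2)·φ(17) = 1·16 = 16 = 2^4.
It suffices to check that the order of 21 is not a proper divisor of 16: compute 21^(16/q) for q ∈ {2}.
21^8 ≡ 1 (mod 34)  [q = 2: ≡ 1 ✗]
Since 21^8 ≡ 1, the order of 21 divides 8 < 16, so 21 is not a primitive root.

No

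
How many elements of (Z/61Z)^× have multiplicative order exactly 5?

4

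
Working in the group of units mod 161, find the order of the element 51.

66

Since 51 ∈ (Z/161Z)^×, its order divides φ(161) = φ(7·23) = (7−1)·(23−1) = 6·22 = 132 = 2^2 · 3 · 11.
Divisors of 132: 1, 2, 3, 4, 6, 11, 12, 22, 33, 44, 66, 132.
Compute 51^d (mod 161) for the divisors d until we hit 1:
51^1 ≡ 51
51^2 ≡ 25
51^3 ≡ 148
51^4 ≡ 142
51^6 ≡ 8
51^11 ≡ 137
51^12 ≡ 64
51^22 ≡ 93
51^33 ≡ 22
51^44 ≡ 116
51^66 ≡ 1
The smallest such exponent is 66, so the order of 51 is 66.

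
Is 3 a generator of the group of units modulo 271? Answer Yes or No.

No

φ(271) = 271 − 1 = 270 = 2 · 3^3 · 5.
It suffices to check that the order of 3 is not a proper divisor of 270: compute 3^(270/q) for q ∈ {2, 3, 5}.
3^135 ≡ 270 (mod 271)  [q = 2: ≢ 1 ✓]
3^90 ≡ 1 (mod 271)  [q = 3: ≡ 1 ✗]
3^54 ≡ 100 (mod 271)  [q = 5: ≢ 1 ✓]
Since 3^90 ≡ 1, the order of 3 divides 90 < 270, so 3 is not a primitive root.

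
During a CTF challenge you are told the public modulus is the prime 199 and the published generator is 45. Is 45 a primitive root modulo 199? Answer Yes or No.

No

φ(199) = 199 − 1 = 198 = 2 · 3^2 · 11.
An element g generates (Z/199Z)^× iff g^(198/q) ≢ 1 (mod 199) for each prime q ∈ {2, 3, 11}.
45^99 ≡ 1 (mod 199)  [q = 2: ≡ 1 ✗]
45^66 ≡ 92 (mod 199)  [q = 3: ≢ 1 ✓]
45^18 ≡ 63 (mod 199)  [q = 11: ≢ 1 ✓]
45^99 ≡ 1 shows ord(45) | 99, strictly less than φ(199); not a primitive root.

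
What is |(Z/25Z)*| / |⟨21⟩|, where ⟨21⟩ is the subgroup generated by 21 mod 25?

ord(21) | φ(25) = φ(5^2) = 5·(5−1) = 20 = 2^2 · 5.
Divisors of 20: 1, 2, 4, 5, 10, 20.
Compute 21^d (mod 25) for the divisors d until we hit 1:
21^1 ≡ 21 (mod 25)
21^2 ≡ 16 (mod 25)
21^4 ≡ 6 (mod 25)
21^5 ≡ 1 (mod 25) ✓
The order of 21 is 5, so the subgroup it generates has 5 elements.
Index = |(Z/25Z)^×| / |⟨21⟩| = 20 / 5 = 4.

4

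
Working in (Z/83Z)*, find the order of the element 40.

41

By Lagrange's theorem, ord_83(40) divides φ(83) = 83 − 1 = 82 = 2 · 41.
Divisors of 82: 1, 2, 41, 82.
Check 40^d mod 83 for each divisor in increasing order:
40^1 ≡ 40
40^2 ≡ 23
40^41 ≡ 1
So ord_83(40) = 41.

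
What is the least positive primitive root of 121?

2

φ(121) = φ(11^2) = 11·(11−1) = 110 = 2 · 5 · 11.
g is a primitive root iff g^(110/q) ≢ 1 (mod 121) for each prime q ∈ {2, 5, 11}.
g = 2: 2^55 ≡ 120; 2^22 ≡ 81; 2^10 ≡ 56 — none is 1, so 2 is a primitive root.
Hence the least primitive root of 121 is 2.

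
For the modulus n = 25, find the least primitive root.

φ(25) = φ(5^2) = 5·(5−1) = 20 = 2^2 · 5.
g is a primitive root iff g^(20/q) ≢ 1 (mod 25) for each prime q ∈ {2, 5}.
g = 2: 2^10 ≡ 24; 2^4 ≡ 16 — none is 1, so 2 is a primitive root.
The smallest primitive root modulo 25 is 2.

2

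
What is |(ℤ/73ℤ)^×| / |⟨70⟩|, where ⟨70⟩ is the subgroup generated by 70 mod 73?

By Lagrange's theorem, ord_73(70) divides φ(73) = 73 − 1 = 72 = 2^3 · 3^2.
Divisors of 72: 1, 2, 3, 4, 6, 8, 9, 12, 18, 24, 36, 72.
Evaluate successive powers at the divisors of 72:
70^1 ≡ 70 (mod 73)
70^2 ≡ 9 (mod 73)
70^3 ≡ 46 (mod 73)
70^4 ≡ 8 (mod 73)
70^6 ≡ 72 (mod 73)
70^8 ≡ 64 (mod 73)
70^9 ≡ 27 (mod 73)
70^12 ≡ 1 (mod 73) ✓
So ord_73(70) = 12, hence |⟨70⟩| = 12.
[(Z/73Z)^× : ⟨70⟩] = 72/12 = 6.

6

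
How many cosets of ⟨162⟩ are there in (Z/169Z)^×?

Since 162 ∈ (Z/169Z)^×, its order divides φ(169) = φ(13^2) = 13·(13−1) = 156 = 2^2 · 3 · 13.
Divisors of 156: 1, 2, 3, 4, 6, 12, 13, 26, 39, 52, 78, 156.
Compute 162^d (mod 169) for the divisors d until we hit 1:
162^1 ≡ 162
162^2 ≡ 49
162^3 ≡ 164
162^4 ≡ 35
162^6 ≡ 25
162^12 ≡ 118
162^13 ≡ 19
162^26 ≡ 23
162^39 ≡ 99
162^52 ≡ 22
162^78 ≡ 168
162^156 ≡ 1
Thus |⟨162⟩| = ord(162) = 156.
[(Z/169Z)^× : ⟨162⟩] = 156/156 = 1.

1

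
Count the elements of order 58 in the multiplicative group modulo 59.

φ(59) = 59 − 1 = 58 = 2 · 29.
(Z/59Z)^× is cyclic (|G| = 58); a cyclic group of order m has exactly φ(d) elements of each order d | m, and none otherwise.
58 = 2 · 29 divides 58, and φ(58) = 28.

28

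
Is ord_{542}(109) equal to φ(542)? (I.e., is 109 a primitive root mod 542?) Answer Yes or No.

Yes

φ(542) = φ(2)·φ(271) = 1·270 = 270 = 2 · 3^3 · 5.
It suffices to check that the order of 109 is not a proper divisor of 270: compute 109^(270/q) for q ∈ {2, 3, 5}.
109^135 ≡ 541 (mod 542)  [q = 2: ≢ 1 ✓]
109^90 ≡ 513 (mod 542)  [q = 3: ≢ 1 ✓]
109^54 ≡ 371 (mod 542)  [q = 5: ≢ 1 ✓]
Every test exponent gives a nontrivial residue, hence 109 generates the full group.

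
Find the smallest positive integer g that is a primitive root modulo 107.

2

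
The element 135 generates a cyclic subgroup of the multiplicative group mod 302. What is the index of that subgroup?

5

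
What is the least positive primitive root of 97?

5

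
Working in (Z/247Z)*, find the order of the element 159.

3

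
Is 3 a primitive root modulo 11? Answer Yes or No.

No

φ(11) = 11 − 1 = 10 = 2 · 5.
An element g generates (Z/11Z)^× iff g^(10/q) ≢ 1 (mod 11) for each prime q ∈ {2, 5}.
3^5 ≡ 1 (mod 11)  [q = 2: ≡ 1 ✗]
3^2 ≡ 9 (mod 11)  [q = 5: ≢ 1 ✓]
The check at q = 2 fails, so 3 generates a proper subgroup.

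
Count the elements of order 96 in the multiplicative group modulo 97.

32

φ(97) = 97 − 1 = 96 = 2^5 · 3.
Since (Z/97Z)^× is cyclic of order 96, the number of elements of order d is φ(d) when d | 96 and 0 otherwise.
96 = 2^5 · 3 divides 96, and φ(96) = 32.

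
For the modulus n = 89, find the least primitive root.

3

φ(89) = 89 − 1 = 88 = 2^3 · 11.
g is a primitive root iff g^(88/q) ≢ 1 (mod 89) for each prime q ∈ {2, 11}.
g = 2: 2^44 ≡ 1 — hits 1, so not a primitive root.
g = 3: 3^44 ≡ 88; 3^8 ≡ 64 — none is 1, so 3 is a primitive root.
The smallest primitive root modulo 89 is 3.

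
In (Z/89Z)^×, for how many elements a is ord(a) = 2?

1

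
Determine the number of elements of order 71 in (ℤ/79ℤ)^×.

0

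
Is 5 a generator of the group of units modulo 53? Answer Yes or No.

Yes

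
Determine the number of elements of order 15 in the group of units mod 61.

8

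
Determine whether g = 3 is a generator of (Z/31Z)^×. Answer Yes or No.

Yes

φ(31) = 31 − 1 = 30 = 2 · 3 · 5.
Test 3^(30/q) mod 31 for each prime factor q of 30:
3^15 ≡ 30 (mod 31)  [q = 2: ≢ 1 ✓]
3^10 ≡ 25 (mod 31)  [q = 3: ≢ 1 ✓]
3^6 ≡ 16 (mod 31)  [q = 5: ≢ 1 ✓]
None equal 1, so ord_31(3) = 30: 3 is a primitive root.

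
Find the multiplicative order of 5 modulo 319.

70

By Lagrange's theorem, ord_319(5) divides φ(319) = φ(11·29) = (11−1)·(29−1) = 10·28 = 280 = 2^3 · 5 · 7.
Divisors of 280: 1, 2, 4, 5, 7, 8, 10, 14, 20, 28, 35, 40, 56, 70, 140, 280.
Compute 5^d (mod 319) for the divisors d until we hit 1:
5^1 ≡ 5 (mod 319)
5^2 ≡ 25 (mod 319)
5^4 ≡ 306 (mod 319)
5^5 ≡ 254 (mod 319)
5^7 ≡ 289 (mod 319)
5^8 ≡ 169 (mod 319)
5^10 ≡ 78 (mod 319)
5^14 ≡ 262 (mod 319)
5^20 ≡ 23 (mod 319)
5^28 ≡ 59 (mod 319)
5^35 ≡ 144 (mod 319)
5^40 ≡ 210 (mod 319)
5^56 ≡ 291 (mod 319)
5^70 ≡ 1 (mod 319) ✓
Therefore the multiplicative order of 5 modulo 319 is 70.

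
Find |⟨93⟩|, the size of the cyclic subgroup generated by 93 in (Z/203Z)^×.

42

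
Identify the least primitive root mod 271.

φ(271) = 271 − 1 = 270 = 2 · 3^3 · 5.
Test candidates g = 2, 3, … against the prime factors q ∈ {2, 3, 5} of φ(271): g is a generator iff g^(270/q) ≢ 1 for every such q.
g = 2: 2^135 ≡ 1 — hits 1, so not a primitive root.
g = 3: 3^135 ≡ 270; 3^90 ≡ 1 — hits 1, so not a primitive root.
g = 4: 4^135 ≡ 1 — hits 1, so not a primitive root.
g = 5: 5^135 ≡ 1 — hits 1, so not a primitive root.
g = 6: 6^135 ≡ 270; 6^90 ≡ 242; 6^54 ≡ 10 — none is 1, so 6 is a primitive root.
Hence the least primitive root of 271 is 6.

6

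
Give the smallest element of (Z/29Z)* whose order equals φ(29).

2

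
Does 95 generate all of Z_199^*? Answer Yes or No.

Yes

φ(199) = 199 − 1 = 198 = 2 · 3^2 · 11.
It suffices to check that the order of 95 is not a proper divisor of 198: compute 95^(198/q) for q ∈ {2, 3, 11}.
95^99 ≡ 198 (mod 199)  [q = 2: ≢ 1 ✓]
95^66 ≡ 106 (mod 199)  [q = 3: ≢ 1 ✓]
95^18 ≡ 18 (mod 199)  [q = 11: ≢ 1 ✓]
Every test exponent gives a nontrivial residue, hence 95 generates the full group.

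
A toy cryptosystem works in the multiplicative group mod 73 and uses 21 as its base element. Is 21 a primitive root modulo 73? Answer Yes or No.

φ(73) = 73 − 1 = 72 = 2^3 · 3^2.
An element g generates (Z/73Z)^× iff g^(72/q) ≢ 1 (mod 73) for each prime q ∈ {2, 3}.
21^36 ≡ 72 (mod 73)  [q = 2: ≢ 1 ✓]
21^24 ≡ 1 (mod 73)  [q = 3: ≡ 1 ✗]
21^24 ≡ 1 shows ord(21) | 24, strictly less than φ(73); not a primitive root.

No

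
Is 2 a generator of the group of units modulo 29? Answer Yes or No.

Yes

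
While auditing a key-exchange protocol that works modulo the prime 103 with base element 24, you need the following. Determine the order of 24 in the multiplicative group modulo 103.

34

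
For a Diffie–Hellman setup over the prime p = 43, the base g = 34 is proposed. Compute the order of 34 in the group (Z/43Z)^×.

ord(34) | φ(43) = 43 − 1 = 42 = 2 · 3 · 7.
Divisors of 42: 1, 2, 3, 6, 7, 14, 21, 42.
Test each divisor d:
34^1 ≡ 34 (mod 43)
34^2 ≡ 38 (mod 43)
34^3 ≡ 2 (mod 43)
34^6 ≡ 4 (mod 43)
34^7 ≡ 7 (mod 43)
34^14 ≡ 6 (mod 43)
34^21 ≡ 42 (mod 43)
34^42 ≡ 1 (mod 43) ✓
Hence ord(34) = 42.

42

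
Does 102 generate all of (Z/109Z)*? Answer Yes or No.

φ(109) = 109 − 1 = 108 = 2^2 · 3^3.
It suffices to check that the order of 102 is not a proper divisor of 108: compute 102^(108/q) for q ∈ {2, 3}.
102^54 ≡ 1 (mod 109)  [q = 2: ≡ 1 ✗]
102^36 ≡ 63 (mod 109)  [q = 3: ≢ 1 ✓]
102^54 ≡ 1 shows ord(102) | 54, strictly less than φ(109); not a primitive root.

No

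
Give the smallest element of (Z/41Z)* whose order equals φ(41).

φ(41) = 41 − 1 = 40 = 2^3 · 5.
g is a primitive root iff g^(40/q) ≢ 1 (mod 41) for each prime q ∈ {2, 5}.
g = 2: 2^20 ≡ 1 — hits 1, so not a primitive root.
g = 3: 3^20 ≡ 40; 3^8 ≡ 1 — hits 1, so not a primitive root.
g = 4: 4^20 ≡ 1 — hits 1, so not a primitive root.
g = 5: 5^20 ≡ 1 — hits 1, so not a primitive root.
g = 6: 6^20 ≡ 40; 6^8 ≡ 10 — none is 1, so 6 is a primitive root.
Hence the least primitive root of 41 is 6.

6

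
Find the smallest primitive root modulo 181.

2

φ(181) = 181 − 1 = 180 = 2^2 · 3^2 · 5.
g is a primitive root iff g^(180/q) ≢ 1 (mod 181) for each prime q ∈ {2, 3, 5}.
g = 2: 2^90 ≡ 180; 2^60 ≡ 48; 2^36 ≡ 59 — none is 1, so 2 is a primitive root.
Hence the least primitive root of 181 is 2.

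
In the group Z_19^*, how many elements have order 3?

φ(19) = 19 − 1 = 18 = 2 · 3^2.
(Z/19Z)^× is cyclic (|G| = 18); a cyclic group of order m has exactly φ(d) elements of each order d | m, and none otherwise.
3 | 18, and φ(3) = 3 − 1 = 2.

2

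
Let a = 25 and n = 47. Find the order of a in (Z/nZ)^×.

23

By Lagrange's theorem, ord_47(25) divides φ(47) = 47 − 1 = 46 = 2 · 23.
Divisors of 46: 1, 2, 23, 46.
Evaluate successive powers at the divisors of 46:
25^1 ≡ 25 (mod 47)
25^2 ≡ 14 (mod 47)
25^23 ≡ 1 (mod 47) ✓
So ord_47(25) = 23.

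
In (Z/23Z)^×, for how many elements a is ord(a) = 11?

10

φ(23) = 23 − 1 = 22 = 2 · 11.
In a cyclic group of order 22, there are φ(d) elements of order d for each divisor d of 22, and zero for non-divisors.
11 | 22, and φ(11) = 11 − 1 = 10.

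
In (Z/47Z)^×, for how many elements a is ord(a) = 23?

φ(47) = 47 − 1 = 46 = 2 · 23.
(Z/47Z)^× is cyclic (|G| = 46); a cyclic group of order m has exactly φ(d) elements of each order d | m, and none otherwise.
23 | 46, and φ(23) = 23 − 1 = 22.

22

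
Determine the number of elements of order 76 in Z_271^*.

0

φ(271) = 271 − 1 = 270 = 2 · 3^3 · 5.
(Z/271Z)^× is cyclic (|G| = 270); a cyclic group of order m has exactly φ(d) elements of each order d | m, and none otherwise.
Here 270 is not a multiple of 76, so there are no elements of order 76.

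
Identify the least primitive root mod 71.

φ(71) = 71 − 1 = 70 = 2 · 5 · 7.
g is a primitive root iff g^(70/q) ≢ 1 (mod 71) for each prime q ∈ {2, 5, 7}.
g = 2: 2^35 ≡ 1 — hits 1, so not a primitive root.
g = 3: 3^35 ≡ 1 — hits 1, so not a primitive root.
g = 4: 4^35 ≡ 1 — hits 1, so not a primitive root.
g = 5: 5^35 ≡ 1 — hits 1, so not a primitive root.
g = 6: 6^35 ≡ 1 — hits 1, so not a primitive root.
g = 7: 7^35 ≡ 70; 7^14 ≡ 54; 7^10 ≡ 45 — none is 1, so 7 is a primitive root.
Hence the least primitive root of 71 is 7.

7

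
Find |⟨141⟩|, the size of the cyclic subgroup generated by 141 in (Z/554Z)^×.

Since 141 ∈ (Z/554Z)^×, its order divides φ(554) = φ(2)·φ(277) = 1·276 = 276 = 2^2 · 3 · 23.
Divisors of 276: 1, 2, 3, 4, 6, 12, 23, 46, 69, 92, 138, 276.
Test each divisor d:
141^1 ≡ 141
141^2 ≡ 491
141^3 ≡ 535
141^4 ≡ 91
141^6 ≡ 361
141^12 ≡ 131
141^23 ≡ 161
141^46 ≡ 437
141^69 ≡ 553
141^92 ≡ 393
141^138 ≡ 1
So ord_554(141) = 138.

138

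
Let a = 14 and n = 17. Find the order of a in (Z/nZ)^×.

16

The order of 14 must divide φ(17) = 17 − 1 = 16 = 2^4.
Divisors of 16: 1, 2, 4, 8, 16.
Test each divisor d:
14^1 ≡ 14 (mod 17)
14^2 ≡ 9 (mod 17)
14^4 ≡ 13 (mod 17)
14^8 ≡ 16 (mod 17)
14^16 ≡ 1 (mod 17) ✓
Therefore the multiplicative order of 14 modulo 17 is 16.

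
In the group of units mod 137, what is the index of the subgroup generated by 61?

2

ord(61) | φ(137) = 137 − 1 = 136 = 2^3 · 17.
Divisors of 136: 1, 2, 4, 8, 17, 34, 68, 136.
Compute 61^d (mod 137) for the divisors d until we hit 1:
61^1 ≡ 61 (mod 137)
61^2 ≡ 22 (mod 137)
61^4 ≡ 73 (mod 137)
61^8 ≡ 123 (mod 137)
61^17 ≡ 37 (mod 137)
61^34 ≡ 136 (mod 137)
61^68 ≡ 1 (mod 137) ✓
The order of 61 is 68, so the subgroup it generates has 68 elements.
Index = |(Z/137Z)^×| / |⟨61⟩| = 136 / 68 = 2.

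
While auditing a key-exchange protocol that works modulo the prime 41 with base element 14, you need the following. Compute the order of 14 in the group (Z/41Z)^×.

8

The order of 14 must divide φ(41) = 41 − 1 = 40 = 2^3 · 5.
Divisors of 40: 1, 2, 4, 5, 8, 10, 20, 40.
Evaluate successive powers at the divisors of 40:
14^1 ≡ 14
14^2 ≡ 32
14^4 ≡ 40
14^5 ≡ 27
14^8 ≡ 1
The smallest such exponent is 8, so the order of 14 is 8.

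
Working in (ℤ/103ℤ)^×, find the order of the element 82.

51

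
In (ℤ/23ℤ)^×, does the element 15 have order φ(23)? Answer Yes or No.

φ(23) = 23 − 1 = 22 = 2 · 11.
An element g generates (Z/23Z)^× iff g^(22/q) ≢ 1 (mod 23) for each prime q ∈ {2, 11}.
15^11 ≡ 22 (mod 23)  [q = 2: ≢ 1 ✓]
15^2 ≡ 18 (mod 23)  [q = 11: ≢ 1 ✓]
Every test exponent gives a nontrivial residue, hence 15 generates the full group.

Yes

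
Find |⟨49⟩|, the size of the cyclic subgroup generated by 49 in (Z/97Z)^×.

48

Since 49 ∈ (Z/97Z)^×, its order divides φ(97) = 97 − 1 = 96 = 2^5 · 3.
Divisors of 96: 1, 2, 3, 4, 6, 8, 12, 16, 24, 32, 48, 96.
Test each divisor d:
49^1 ≡ 49 (mod 97)
49^2 ≡ 73 (mod 97)
49^3 ≡ 85 (mod 97)
49^4 ≡ 91 (mod 97)
49^6 ≡ 47 (mod 97)
49^8 ≡ 36 (mod 97)
49^12 ≡ 75 (mod 97)
49^16 ≡ 35 (mod 97)
49^24 ≡ 96 (mod 97)
49^32 ≡ 61 (mod 97)
49^48 ≡ 1 (mod 97) ✓
The smallest such exponent is 48, so the order of 49 is 48.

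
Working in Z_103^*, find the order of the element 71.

The order of 71 must divide φ(103) = 103 − 1 = 102 = 2 · 3 · 17.
Divisors of 102: 1, 2, 3, 6, 17, 34, 51, 102.
Check 71^d mod 103 for each divisor in increasing order:
71^1 ≡ 71 (mod 103)
71^2 ≡ 97 (mod 103)
71^3 ≡ 89 (mod 103)
71^6 ≡ 93 (mod 103)
71^17 ≡ 57 (mod 103)
71^34 ≡ 56 (mod 103)
71^51 ≡ 102 (mod 103)
71^102 ≡ 1 (mod 103) ✓
Therefore the multiplicative order of 71 modulo 103 is 102.

102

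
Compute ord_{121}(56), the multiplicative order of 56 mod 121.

11

By Lagrange's theorem, ord_121(56) divides φ(121) = φ(11^2) = 11·(11−1) = 110 = 2 · 5 · 11.
Divisors of 110: 1, 2, 5, 10, 11, 22, 55, 110.
Check 56^d mod 121 for each divisor in increasing order:
56^1 ≡ 56
56^2 ≡ 111
56^5 ≡ 34
56^10 ≡ 67
56^11 ≡ 1
Therefore the multiplicative order of 56 modulo 121 is 11.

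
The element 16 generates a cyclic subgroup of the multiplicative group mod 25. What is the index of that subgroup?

By Lagrange's theorem, ord_25(16) divides φ(25) = φ(5^2) = 5·(5−1) = 20 = 2^2 · 5.
Divisors of 20: 1, 2, 4, 5, 10, 20.
Evaluate successive powers at the divisors of 20:
16^1 ≡ 16
16^2 ≡ 6
16^4 ≡ 11
16^5 ≡ 1
So ord_25(16) = 5, hence |⟨16⟩| = 5.
The index is φ(25) / ord(16) = 20 / 5 = 4.

4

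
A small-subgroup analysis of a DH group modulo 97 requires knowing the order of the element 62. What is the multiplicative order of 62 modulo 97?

6

By Lagrange's theorem, ord_97(62) divides φ(97) = 97 − 1 = 96 = 2^5 · 3.
Divisors of 96: 1, 2, 3, 4, 6, 8, 12, 16, 24, 32, 48, 96.
Check 62^d mod 97 for each divisor in increasing order:
62^1 ≡ 62
62^2 ≡ 61
62^3 ≡ 96
62^4 ≡ 35
62^6 ≡ 1
Hence ord(62) = 6.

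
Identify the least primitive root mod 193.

5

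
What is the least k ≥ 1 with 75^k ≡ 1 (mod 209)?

10

By Lagrange's theorem, ord_209(75) divides φ(209) = φ(11·19) = (11−1)·(19−1) = 10·18 = 180 = 2^2 · 3^2 · 5.
Divisors of 180: 1, 2, 3, 4, 5, 6, 9, 10, 12, 15, 18, 20, 30, 36, 45, 60, 90, 180.
Test each divisor d:
75^1 ≡ 75 (mod 209)
75^2 ≡ 191 (mod 209)
75^3 ≡ 113 (mod 209)
75^4 ≡ 115 (mod 209)
75^5 ≡ 56 (mod 209)
75^6 ≡ 20 (mod 209)
75^9 ≡ 170 (mod 209)
75^10 ≡ 1 (mod 209) ✓
The smallest such exponent is 10, so the order of 75 is 10.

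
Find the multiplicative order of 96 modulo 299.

ord(96) | φ(299) = φ(13·23) = (13−1)·(23−1) = 12·22 = 264 = 2^3 · 3 · 11.
Divisors of 264: 1, 2, 3, 4, 6, 8, 11, 12, 22, 24, 33, 44, 66, 88, 132, 264.
Check 96^d mod 299 for each divisor in increasing order:
96^1 ≡ 96 (mod 299)
96^2 ≡ 246 (mod 299)
96^3 ≡ 294 (mod 299)
96^4 ≡ 118 (mod 299)
96^6 ≡ 25 (mod 299)
96^8 ≡ 170 (mod 299)
96^11 ≡ 47 (mod 299)
96^12 ≡ 27 (mod 299)
96^22 ≡ 116 (mod 299)
96^24 ≡ 131 (mod 299)
96^33 ≡ 70 (mod 299)
96^44 ≡ 1 (mod 299) ✓
So ord_299(96) = 44.

44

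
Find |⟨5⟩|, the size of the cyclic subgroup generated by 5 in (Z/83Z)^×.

ord(5) | φ(83) = 83 − 1 = 82 = 2 · 41.
Divisors of 82: 1, 2, 41, 82.
Test each divisor d:
5^1 ≡ 5
5^2 ≡ 25
5^41 ≡ 82
5^82 ≡ 1
Therefore the multiplicative order of 5 modulo 83 is 82.

82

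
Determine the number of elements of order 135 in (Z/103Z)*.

φ(103) = 103 − 1 = 102 = 2 · 3 · 17.
(Z/103Z)^× is cyclic (|G| = 102); a cyclic group of order m has exactly φ(d) elements of each order d | m, and none otherwise.
Since 135 ∤ 102, the count is 0.

0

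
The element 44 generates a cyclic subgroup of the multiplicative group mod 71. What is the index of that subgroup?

1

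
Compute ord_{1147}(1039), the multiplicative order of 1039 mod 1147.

ord(1039) | φ(1147) = φ(31·37) = (31−1)·(37−1) = 30·36 = 1080 = 2^3 · 3^3 · 5.
Divisors of 1080: 1, 2, 3, 4, 5, 6, 8, 9, 10, 12, 15, 18, 20, 24, 27, 30, 36, 40, 45, 54, 60, 72, 90, 108, 120, 135, 180, 216, 270, 360, 540, 1080.
Evaluate successive powers at the divisors of 1080:
1039^1 ≡ 1039
1039^2 ≡ 194
1039^3 ≡ 841
1039^4 ≡ 932
1039^5 ≡ 280
1039^6 ≡ 729
1039^8 ≡ 345
1039^9 ≡ 591
1039^10 ≡ 404
1039^12 ≡ 380
1039^15 ≡ 714
1039^18 ≡ 593
1039^20 ≡ 342
1039^24 ≡ 1025
1039^27 ≡ 628
1039^30 ≡ 528
1039^36 ≡ 667
1039^40 ≡ 1117
1039^45 ≡ 776
1039^54 ≡ 963
1039^60 ≡ 63
1039^72 ≡ 1000
1039^90 ≡ 1
The smallest such exponent is 90, so the order of 1039 is 90.

90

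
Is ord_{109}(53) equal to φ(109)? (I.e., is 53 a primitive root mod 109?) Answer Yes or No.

Yes

φ(109) = 109 − 1 = 108 = 2^2 · 3^3.
An element g generates (Z/109Z)^× iff g^(108/q) ≢ 1 (mod 109) for each prime q ∈ {2, 3}.
53^54 ≡ 108 (mod 109)  [q = 2: ≢ 1 ✓]
53^36 ≡ 63 (mod 109)  [q = 3: ≢ 1 ✓]
Every test exponent gives a nontrivial residue, hence 53 generates the full group.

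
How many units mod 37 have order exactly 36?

12

φ(37) = 37 − 1 = 36 = 2^2 · 3^2.
In a cyclic group of order 36, there are φ(d) elements of order d for each divisor d of 36, and zero for non-divisors.
36 = 2^2 · 3^2 divides 36, and φ(36) = 12.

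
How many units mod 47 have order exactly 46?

22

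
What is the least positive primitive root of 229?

φ(229) = 229 − 1 = 228 = 2^2 · 3 · 19.
Test candidates g = 2, 3, … against the prime factors q ∈ {2, 3, 19} of φ(229): g is a generator iff g^(228/q) ≢ 1 for every such q.
g = 2: 2^114 ≡ 228; 2^76 ≡ 1 — hits 1, so not a primitive root.
g = 3: 3^114 ≡ 1 — hits 1, so not a primitive root.
g = 4: 4^114 ≡ 1 — hits 1, so not a primitive root.
g = 5: 5^114 ≡ 1 — hits 1, so not a primitive root.
g = 6: 6^114 ≡ 228; 6^76 ≡ 134; 6^12 ≡ 165 — none is 1, so 6 is a primitive root.
Hence the least primitive root of 229 is 6.

6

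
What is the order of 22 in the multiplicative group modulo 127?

9

The order of 22 must divide φ(127) = 127 − 1 = 126 = 2 · 3^2 · 7.
Divisors of 126: 1, 2, 3, 6, 7, 9, 14, 18, 21, 42, 63, 126.
Check 22^d mod 127 for each divisor in increasing order:
22^1 ≡ 22 (mod 127)
22^2 ≡ 103 (mod 127)
22^3 ≡ 107 (mod 127)
22^6 ≡ 19 (mod 127)
22^7 ≡ 37 (mod 127)
22^9 ≡ 1 (mod 127) ✓
Hence ord(22) = 9.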